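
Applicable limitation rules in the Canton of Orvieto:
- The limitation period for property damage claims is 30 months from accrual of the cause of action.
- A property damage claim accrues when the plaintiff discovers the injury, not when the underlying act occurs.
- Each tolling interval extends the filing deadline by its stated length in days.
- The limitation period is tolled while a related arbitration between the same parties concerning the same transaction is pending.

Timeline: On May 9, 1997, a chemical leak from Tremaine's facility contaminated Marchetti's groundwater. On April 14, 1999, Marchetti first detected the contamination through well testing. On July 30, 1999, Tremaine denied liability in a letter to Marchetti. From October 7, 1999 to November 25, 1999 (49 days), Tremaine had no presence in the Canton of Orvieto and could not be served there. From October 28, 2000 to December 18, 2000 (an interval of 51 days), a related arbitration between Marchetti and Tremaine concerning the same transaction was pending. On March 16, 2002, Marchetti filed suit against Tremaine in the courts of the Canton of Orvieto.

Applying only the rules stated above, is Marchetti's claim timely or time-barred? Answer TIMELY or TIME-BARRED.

Accrual is tied to discovery, so the period began on April 14, 1999 rather than on May 9, 1997 when the act occurred.
Adding the 30 months base period to April 14, 1999 gives a deadline of October 14, 2001, before any tolling.
The pending related arbitration from October 28, 2000 to December 18, 2000 tolled the period for 51 days, extending the deadline to December 4, 2001.
The defendant's absence from the jurisdiction from October 7, 1999 to November 25, 1999 does not toll the period, because no stated rule makes the defendant's absence a tolling event.
None of the other events listed affects the running of the period under the stated rules.
Filing on March 16, 2002 missed the December 4, 2001 deadline — the action is time-barred.

TIME-BARRED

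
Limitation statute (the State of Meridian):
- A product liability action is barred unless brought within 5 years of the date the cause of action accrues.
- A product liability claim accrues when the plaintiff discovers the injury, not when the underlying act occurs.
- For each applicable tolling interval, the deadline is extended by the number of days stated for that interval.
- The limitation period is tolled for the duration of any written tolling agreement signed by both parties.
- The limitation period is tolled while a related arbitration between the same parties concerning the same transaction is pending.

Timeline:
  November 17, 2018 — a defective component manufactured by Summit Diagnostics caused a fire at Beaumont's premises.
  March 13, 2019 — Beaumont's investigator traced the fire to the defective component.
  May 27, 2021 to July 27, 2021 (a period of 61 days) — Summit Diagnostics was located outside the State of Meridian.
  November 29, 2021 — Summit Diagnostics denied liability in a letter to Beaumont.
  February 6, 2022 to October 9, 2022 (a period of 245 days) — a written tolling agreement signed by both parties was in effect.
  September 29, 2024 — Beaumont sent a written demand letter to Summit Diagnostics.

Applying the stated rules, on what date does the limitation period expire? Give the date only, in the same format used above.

The claim did not accrue until Beaumont discovered the injury on March 13, 2019; the November 17, 2018 act date does not start the clock under the stated rule.
5 years from March 13, 2019 is March 13, 2024.
Because the written tolling agreement ran from February 6, 2022 to October 9, 2022, the deadline is extended by 245 days to November 13, 2024.
No stated provision tolls the period for the defendant's absence, so the interval from May 27, 2021 to July 27, 2021 has no effect on the deadline.
Nothing else in the chronology tolls or restarts the period.

November 13, 2024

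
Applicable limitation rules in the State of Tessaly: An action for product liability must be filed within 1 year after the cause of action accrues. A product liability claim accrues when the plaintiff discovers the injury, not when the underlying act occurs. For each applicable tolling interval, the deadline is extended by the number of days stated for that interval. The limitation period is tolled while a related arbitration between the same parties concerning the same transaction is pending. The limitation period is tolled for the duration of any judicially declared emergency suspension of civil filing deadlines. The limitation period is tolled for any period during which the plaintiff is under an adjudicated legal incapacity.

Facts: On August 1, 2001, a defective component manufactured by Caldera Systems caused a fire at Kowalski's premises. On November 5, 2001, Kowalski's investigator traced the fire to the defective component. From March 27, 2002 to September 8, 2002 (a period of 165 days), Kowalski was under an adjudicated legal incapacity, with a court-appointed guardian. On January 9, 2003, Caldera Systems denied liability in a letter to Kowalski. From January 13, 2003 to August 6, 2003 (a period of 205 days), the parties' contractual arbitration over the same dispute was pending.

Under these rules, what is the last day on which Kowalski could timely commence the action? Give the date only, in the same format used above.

The claim did not accrue until Kowalski discovered the injury on November 5, 2001; the August 1, 2001 act date does not start the clock under the stated rule.
The untolled deadline — 1 year after November 5, 2001 — is November 5, 2002.
The period was tolled for 165 days by the plaintiff's legal incapacity (March 27, 2002 to September 8, 2002), pushing the deadline to April 19, 2003.
The pending related arbitration from January 13, 2003 to August 6, 2003 tolled the period for 205 days, extending the deadline to November 10, 2003.
None of the other events listed affects the running of the period under the stated rules.

November 10, 2003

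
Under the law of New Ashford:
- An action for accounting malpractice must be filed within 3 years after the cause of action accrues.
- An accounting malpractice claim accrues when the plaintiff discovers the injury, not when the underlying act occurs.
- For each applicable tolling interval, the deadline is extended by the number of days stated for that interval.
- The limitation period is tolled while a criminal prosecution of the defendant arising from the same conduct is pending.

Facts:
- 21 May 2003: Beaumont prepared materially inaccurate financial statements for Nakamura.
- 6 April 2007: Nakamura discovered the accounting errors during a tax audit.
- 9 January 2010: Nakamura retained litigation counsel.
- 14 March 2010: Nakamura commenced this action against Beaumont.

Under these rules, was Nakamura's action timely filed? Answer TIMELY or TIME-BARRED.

Accrual is tied to discovery, so the period began on 6 April 2007 rather than on 21 May 2003 when the act occurred.
3 years from 6 April 2007 is 6 April 2010.
None of the other events listed affects the running of the period under the stated rules.
Nakamura filed on 14 March 2010, before the 6 April 2010 deadline, so the action is timely.

TIMELY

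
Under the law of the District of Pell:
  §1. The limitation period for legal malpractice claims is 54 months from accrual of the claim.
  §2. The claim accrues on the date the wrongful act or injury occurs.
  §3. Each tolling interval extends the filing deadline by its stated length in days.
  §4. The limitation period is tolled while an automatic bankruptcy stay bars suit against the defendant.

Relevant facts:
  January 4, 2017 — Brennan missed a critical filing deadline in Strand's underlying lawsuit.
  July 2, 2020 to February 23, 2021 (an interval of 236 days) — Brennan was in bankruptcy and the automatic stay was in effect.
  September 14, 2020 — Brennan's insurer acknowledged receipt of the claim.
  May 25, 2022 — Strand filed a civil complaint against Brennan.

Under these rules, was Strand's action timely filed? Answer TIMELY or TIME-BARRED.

The limitation period began to run on January 4, 2017.
Adding the 54 months base period to January 4, 2017 gives a deadline of July 4, 2021, before any tolling.
The automatic bankruptcy stay from July 2, 2020 to February 23, 2021 tolled the period for 236 days, extending the deadline to February 25, 2022.
None of the other events listed affects the running of the period under the stated rules.
Filing on May 25, 2022 missed the February 25, 2022 deadline — the action is time-barred.

TIME-BARRED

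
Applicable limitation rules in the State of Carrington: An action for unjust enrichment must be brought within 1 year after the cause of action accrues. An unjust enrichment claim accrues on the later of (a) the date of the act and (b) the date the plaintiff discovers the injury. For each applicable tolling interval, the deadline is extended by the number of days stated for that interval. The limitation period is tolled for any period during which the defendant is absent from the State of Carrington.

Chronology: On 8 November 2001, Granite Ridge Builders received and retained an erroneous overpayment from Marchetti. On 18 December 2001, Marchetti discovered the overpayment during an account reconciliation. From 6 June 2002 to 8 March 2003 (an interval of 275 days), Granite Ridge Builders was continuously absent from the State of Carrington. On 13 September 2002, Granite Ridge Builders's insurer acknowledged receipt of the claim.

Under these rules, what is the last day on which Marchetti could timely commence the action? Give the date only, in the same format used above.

Taking the later of the act (8 November 2001) and discovery (18 December 2001), the claim accrued on 18 December 2001.
The untolled deadline — 1 year after 18 December 2001 — is 18 December 2002.
Because the defendant's absence from the jurisdiction ran from 6 June 2002 to 8 March 2003, the deadline is extended by 275 days to 19 September 2003.
Nothing else in the chronology tolls or restarts the period.

19 September 2003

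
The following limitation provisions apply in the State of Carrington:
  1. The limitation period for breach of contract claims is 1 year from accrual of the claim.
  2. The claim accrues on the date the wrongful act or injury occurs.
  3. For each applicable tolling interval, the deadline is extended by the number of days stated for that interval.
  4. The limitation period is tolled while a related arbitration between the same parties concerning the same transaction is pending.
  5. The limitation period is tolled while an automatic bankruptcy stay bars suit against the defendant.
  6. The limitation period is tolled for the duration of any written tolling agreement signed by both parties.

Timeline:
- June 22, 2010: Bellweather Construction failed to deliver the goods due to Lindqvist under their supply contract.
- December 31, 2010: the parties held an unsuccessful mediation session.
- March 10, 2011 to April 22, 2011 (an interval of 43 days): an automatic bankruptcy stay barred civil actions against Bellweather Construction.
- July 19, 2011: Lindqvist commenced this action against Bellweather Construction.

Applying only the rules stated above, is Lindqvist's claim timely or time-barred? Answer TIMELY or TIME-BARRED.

The limitation period began to run on June 22, 2010.
The untolled deadline — 1 year after June 22, 2010 — is June 22, 2011.
The automatic bankruptcy stay from March 10, 2011 to April 22, 2011 tolled the period for 43 days, extending the deadline to August 4, 2011.
Nothing else in the chronology tolls or restarts the period.
Filing on July 19, 2011 beat the August 4, 2011 deadline — the action is timely.

TIMELY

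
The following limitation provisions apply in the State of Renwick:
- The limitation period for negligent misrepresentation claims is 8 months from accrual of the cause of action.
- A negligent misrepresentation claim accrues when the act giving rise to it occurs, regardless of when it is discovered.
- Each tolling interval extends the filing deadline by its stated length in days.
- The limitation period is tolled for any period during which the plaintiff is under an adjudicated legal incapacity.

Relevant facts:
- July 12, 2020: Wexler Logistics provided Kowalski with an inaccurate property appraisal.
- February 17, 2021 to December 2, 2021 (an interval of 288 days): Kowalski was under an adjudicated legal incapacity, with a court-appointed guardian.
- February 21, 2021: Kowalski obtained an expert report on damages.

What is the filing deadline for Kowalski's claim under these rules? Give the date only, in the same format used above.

The limitation period began to run on July 12, 2020.
8 months from July 12, 2020 is March 12, 2021.
The plaintiff's legal incapacity from February 17, 2021 to December 2, 2021 tolled the period for 288 days, extending the deadline to December 25, 2021.
Nothing else in the chronology tolls or restarts the period.

December 25, 2021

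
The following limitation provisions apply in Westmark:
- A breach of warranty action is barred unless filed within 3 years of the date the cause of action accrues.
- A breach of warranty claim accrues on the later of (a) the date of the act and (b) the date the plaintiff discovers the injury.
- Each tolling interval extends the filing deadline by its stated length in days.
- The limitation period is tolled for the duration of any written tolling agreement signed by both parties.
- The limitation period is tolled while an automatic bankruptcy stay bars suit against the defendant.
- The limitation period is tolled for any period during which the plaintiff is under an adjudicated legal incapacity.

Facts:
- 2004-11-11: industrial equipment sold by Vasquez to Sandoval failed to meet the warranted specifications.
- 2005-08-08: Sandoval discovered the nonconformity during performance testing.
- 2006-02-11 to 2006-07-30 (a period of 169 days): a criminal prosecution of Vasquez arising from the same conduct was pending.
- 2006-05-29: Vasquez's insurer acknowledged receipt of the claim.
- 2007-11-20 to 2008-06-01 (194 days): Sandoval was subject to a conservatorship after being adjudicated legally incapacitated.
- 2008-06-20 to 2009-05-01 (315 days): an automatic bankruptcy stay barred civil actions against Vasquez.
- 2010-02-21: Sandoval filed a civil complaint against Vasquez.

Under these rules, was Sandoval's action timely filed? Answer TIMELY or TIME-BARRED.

Taking the later of the act (2004-11-11) and discovery (2005-08-08), the claim accrued on 2005-08-08.
Adding the 3 years base period to 2005-08-08 gives a deadline of 2008-08-08, before any tolling.
The plaintiff's legal incapacity from 2007-11-20 to 2008-06-01 tolled the period for 194 days, extending the deadline to 2009-02-18.
Because the automatic bankruptcy stay ran from 2008-06-20 to 2009-05-01, the deadline is extended by 315 days to 2009-12-30.
Although a criminal prosecution ran from 2006-02-11 to 2006-07-30, the stated rules do not make that a tolling event, so it is disregarded.
None of the other events listed affects the running of the period under the stated rules.
The 2010-02-21 filing falls after the 2009-12-30 deadline; the claim is time-barred.

TIME-BARRED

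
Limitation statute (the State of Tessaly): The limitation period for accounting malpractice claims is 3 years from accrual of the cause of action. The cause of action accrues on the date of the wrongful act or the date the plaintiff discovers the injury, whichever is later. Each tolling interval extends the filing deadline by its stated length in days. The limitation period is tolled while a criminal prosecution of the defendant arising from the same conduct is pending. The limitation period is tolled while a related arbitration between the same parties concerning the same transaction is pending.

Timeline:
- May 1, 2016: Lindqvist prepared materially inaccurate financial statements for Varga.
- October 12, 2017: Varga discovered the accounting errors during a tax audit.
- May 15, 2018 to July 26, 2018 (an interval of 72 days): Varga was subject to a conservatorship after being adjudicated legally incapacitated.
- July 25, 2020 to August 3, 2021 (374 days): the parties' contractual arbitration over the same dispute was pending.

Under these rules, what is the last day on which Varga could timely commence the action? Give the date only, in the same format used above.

The claim accrued on October 12, 2017 — the later of the May 1, 2016 act and the October 12, 2017 discovery.
The untolled deadline — 3 years after October 12, 2017 — is October 12, 2020.
The period was tolled for 374 days by the pending related arbitration (July 25, 2020 to August 3, 2021), pushing the deadline to October 21, 2021.
Although the plaintiff's incapacity ran from May 15, 2018 to July 26, 2018, the stated rules do not make that a tolling event, so it is disregarded.

October 21, 2021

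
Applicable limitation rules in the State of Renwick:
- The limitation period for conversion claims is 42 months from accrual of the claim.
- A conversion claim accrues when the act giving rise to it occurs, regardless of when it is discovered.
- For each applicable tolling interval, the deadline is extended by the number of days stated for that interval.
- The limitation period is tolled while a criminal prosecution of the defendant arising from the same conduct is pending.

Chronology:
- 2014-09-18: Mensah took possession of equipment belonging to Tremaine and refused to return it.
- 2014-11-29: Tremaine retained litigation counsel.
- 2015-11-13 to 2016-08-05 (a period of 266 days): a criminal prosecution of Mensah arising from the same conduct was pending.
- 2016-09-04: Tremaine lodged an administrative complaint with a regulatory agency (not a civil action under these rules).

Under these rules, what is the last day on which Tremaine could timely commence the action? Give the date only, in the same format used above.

2018-12-09

The limitation period began to run on 2014-09-18.
The untolled deadline — 42 months after 2014-09-18 — is 2018-03-18.
Because the pending criminal prosecution ran from 2015-11-13 to 2016-08-05, the deadline is extended by 266 days to 2018-12-09.
None of the other events listed affects the running of the period under the stated rules.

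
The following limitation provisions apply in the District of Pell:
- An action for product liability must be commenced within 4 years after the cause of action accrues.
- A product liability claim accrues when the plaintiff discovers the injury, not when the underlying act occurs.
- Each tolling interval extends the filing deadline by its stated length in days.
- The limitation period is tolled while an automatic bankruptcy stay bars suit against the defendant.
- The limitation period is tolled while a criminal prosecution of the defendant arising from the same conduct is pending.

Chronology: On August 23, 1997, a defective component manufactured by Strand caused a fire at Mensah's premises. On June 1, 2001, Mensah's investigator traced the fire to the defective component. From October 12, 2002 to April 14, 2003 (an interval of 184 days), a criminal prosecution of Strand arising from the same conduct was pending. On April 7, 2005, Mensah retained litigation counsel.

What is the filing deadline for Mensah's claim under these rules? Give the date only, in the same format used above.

The claim did not accrue until Mensah discovered the injury on June 1, 2001; the August 23, 1997 act date does not start the clock under the stated rule.
4 years from June 1, 2001 is June 1, 2005.
Because the pending criminal prosecution ran from October 12, 2002 to April 14, 2003, the deadline is extended by 184 days to December 2, 2005.
The other events in the timeline have no effect on the limitation period under the stated rules.

December 2, 2005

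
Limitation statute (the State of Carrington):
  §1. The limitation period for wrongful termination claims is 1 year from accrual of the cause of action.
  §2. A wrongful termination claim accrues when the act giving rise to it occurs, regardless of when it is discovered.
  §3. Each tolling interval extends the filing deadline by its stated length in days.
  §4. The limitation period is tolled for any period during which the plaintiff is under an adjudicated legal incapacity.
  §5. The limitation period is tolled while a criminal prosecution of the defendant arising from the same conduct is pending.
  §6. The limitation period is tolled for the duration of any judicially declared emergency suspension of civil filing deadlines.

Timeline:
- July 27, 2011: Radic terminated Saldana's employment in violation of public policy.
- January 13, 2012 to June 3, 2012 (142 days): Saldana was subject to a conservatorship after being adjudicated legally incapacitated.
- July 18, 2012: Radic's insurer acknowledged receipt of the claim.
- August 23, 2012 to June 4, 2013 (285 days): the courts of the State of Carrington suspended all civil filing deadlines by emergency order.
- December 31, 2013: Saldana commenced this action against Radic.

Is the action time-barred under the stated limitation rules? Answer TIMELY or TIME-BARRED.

TIME-BARRED

The claim accrued on July 27, 2011, when the wrongful act occurred.
The untolled deadline — 1 year after July 27, 2011 — is July 27, 2012.
Because the plaintiff's legal incapacity ran from January 13, 2012 to June 3, 2012, the deadline is extended by 142 days to December 16, 2012.
The emergency suspension of filing deadlines from August 23, 2012 to June 4, 2013 tolled the period for 285 days, extending the deadline to September 27, 2013.
Nothing else in the chronology tolls or restarts the period.
Saldana filed on December 31, 2013, after the September 27, 2013 deadline, so the action is time-barred.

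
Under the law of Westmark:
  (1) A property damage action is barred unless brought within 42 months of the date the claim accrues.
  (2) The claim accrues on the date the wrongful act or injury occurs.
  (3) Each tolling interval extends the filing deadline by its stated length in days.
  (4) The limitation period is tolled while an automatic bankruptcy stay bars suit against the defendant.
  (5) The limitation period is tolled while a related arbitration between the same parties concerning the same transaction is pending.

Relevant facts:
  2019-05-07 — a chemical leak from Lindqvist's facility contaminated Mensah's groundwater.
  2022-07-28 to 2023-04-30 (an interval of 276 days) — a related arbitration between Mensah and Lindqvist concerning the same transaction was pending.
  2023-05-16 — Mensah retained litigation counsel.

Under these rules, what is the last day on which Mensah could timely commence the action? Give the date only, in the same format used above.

2023-08-10

The claim accrued on 2019-05-07, when the wrongful act occurred.
42 months from 2019-05-07 is 2022-11-07.
Because the pending related arbitration ran from 2022-07-28 to 2023-04-30, the deadline is extended by 276 days to 2023-08-10.
None of the other events listed affects the running of the period under the stated rules.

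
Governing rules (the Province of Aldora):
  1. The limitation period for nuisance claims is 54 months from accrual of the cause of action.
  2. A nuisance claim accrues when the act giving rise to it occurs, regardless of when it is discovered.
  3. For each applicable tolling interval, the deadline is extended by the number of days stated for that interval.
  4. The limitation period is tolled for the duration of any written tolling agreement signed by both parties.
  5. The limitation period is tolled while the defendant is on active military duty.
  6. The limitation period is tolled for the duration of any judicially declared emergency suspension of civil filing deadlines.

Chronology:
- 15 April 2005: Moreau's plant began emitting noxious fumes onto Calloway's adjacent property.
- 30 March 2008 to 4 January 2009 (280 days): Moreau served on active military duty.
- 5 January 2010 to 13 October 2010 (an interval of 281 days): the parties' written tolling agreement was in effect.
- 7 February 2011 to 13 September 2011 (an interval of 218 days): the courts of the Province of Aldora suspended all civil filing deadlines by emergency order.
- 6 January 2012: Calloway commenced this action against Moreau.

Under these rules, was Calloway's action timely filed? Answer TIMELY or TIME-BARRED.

TIME-BARRED

The cause of action accrued on 15 April 2005, the date of the act.
The untolled deadline — 54 months after 15 April 2005 — is 15 October 2009.
The defendant's active military service from 30 March 2008 to 4 January 2009 tolled the period for 280 days, extending the deadline to 22 July 2010.
Because the written tolling agreement ran from 5 January 2010 to 13 October 2010, the deadline is extended by 281 days to 29 April 2011.
Because the emergency suspension of filing deadlines ran from 7 February 2011 to 13 September 2011, the deadline is extended by 218 days to 3 December 2011.
Calloway filed on 6 January 2012, after the 3 December 2011 deadline, so the action is time-barred.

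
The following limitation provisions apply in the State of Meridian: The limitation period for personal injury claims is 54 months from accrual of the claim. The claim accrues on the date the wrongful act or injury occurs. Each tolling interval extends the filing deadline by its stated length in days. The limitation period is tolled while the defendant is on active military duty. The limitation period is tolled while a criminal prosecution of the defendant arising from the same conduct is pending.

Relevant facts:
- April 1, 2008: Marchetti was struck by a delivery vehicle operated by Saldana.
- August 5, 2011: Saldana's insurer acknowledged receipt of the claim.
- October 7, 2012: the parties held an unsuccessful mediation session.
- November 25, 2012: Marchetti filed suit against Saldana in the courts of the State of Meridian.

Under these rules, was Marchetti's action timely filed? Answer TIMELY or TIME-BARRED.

The limitation period began to run on April 1, 2008.
54 months from April 1, 2008 is October 1, 2012.
None of the other events listed affects the running of the period under the stated rules.
Marchetti filed on November 25, 2012, after the October 1, 2012 deadline, so the action is time-barred.

TIME-BARRED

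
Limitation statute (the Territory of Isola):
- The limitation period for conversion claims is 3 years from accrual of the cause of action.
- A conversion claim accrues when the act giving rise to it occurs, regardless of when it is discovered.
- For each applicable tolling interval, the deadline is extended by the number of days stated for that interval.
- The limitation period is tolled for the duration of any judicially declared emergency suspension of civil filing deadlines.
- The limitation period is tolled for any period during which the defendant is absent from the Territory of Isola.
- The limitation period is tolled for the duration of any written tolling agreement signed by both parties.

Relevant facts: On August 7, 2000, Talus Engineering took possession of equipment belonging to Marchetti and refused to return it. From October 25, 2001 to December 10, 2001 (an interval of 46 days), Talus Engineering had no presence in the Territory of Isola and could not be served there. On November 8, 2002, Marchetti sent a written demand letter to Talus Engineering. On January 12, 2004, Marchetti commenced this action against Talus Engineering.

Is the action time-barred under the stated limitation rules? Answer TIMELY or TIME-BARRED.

The cause of action accrued on August 7, 2000, the date of the act.
3 years from August 7, 2000 is August 7, 2003.
The defendant's absence from the jurisdiction from October 25, 2001 to December 10, 2001 tolled the period for 46 days, extending the deadline to September 22, 2003.
The other events in the timeline have no effect on the limitation period under the stated rules.
Marchetti filed on January 12, 2004, after the September 22, 2003 deadline, so the action is time-barred.

TIME-BARRED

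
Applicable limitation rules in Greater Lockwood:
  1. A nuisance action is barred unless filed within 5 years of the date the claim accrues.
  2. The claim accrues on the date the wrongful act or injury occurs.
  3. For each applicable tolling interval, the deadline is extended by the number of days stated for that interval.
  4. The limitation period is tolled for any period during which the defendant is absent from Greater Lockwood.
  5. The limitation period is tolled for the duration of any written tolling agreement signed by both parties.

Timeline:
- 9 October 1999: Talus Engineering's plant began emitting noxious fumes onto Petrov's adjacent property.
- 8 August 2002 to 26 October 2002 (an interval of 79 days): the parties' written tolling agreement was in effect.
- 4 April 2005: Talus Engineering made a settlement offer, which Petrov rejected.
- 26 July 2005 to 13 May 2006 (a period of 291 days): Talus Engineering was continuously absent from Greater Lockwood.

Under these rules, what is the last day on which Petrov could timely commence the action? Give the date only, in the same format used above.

27 December 2004

The claim accrued on 9 October 1999, when the wrongful act occurred.
5 years from 9 October 1999 is 9 October 2004.
The written tolling agreement from 8 August 2002 to 26 October 2002 tolled the period for 79 days, extending the deadline to 27 December 2004.
By the time the defendant's absence from the jurisdiction began on 26 July 2005, the limitation period had already expired on 27 December 2004; that interval cannot revive it.
Nothing else in the chronology tolls or restarts the period.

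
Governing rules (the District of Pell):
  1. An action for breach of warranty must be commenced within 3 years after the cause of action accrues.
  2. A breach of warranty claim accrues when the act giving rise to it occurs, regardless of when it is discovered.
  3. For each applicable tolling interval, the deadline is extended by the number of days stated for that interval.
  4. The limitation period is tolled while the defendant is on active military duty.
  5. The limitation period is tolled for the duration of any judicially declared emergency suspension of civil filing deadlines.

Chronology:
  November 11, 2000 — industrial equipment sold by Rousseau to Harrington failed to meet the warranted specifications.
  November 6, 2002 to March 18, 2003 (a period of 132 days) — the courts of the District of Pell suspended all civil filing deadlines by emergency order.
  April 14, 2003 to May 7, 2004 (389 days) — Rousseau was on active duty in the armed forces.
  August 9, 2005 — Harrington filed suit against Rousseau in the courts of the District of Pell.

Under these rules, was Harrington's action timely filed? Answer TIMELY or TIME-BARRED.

The claim accrued on November 11, 2000, when the wrongful act occurred.
Adding the 3 years base period to November 11, 2000 gives a deadline of November 11, 2003, before any tolling.
The period was tolled for 132 days by the emergency suspension of filing deadlines (November 6, 2002 to March 18, 2003), pushing the deadline to March 22, 2004.
The defendant's active military service from April 14, 2003 to May 7, 2004 tolled the period for 389 days, extending the deadline to April 15, 2005.
The August 9, 2005 filing falls after the April 15, 2005 deadline; the claim is time-barred.

TIME-BARRED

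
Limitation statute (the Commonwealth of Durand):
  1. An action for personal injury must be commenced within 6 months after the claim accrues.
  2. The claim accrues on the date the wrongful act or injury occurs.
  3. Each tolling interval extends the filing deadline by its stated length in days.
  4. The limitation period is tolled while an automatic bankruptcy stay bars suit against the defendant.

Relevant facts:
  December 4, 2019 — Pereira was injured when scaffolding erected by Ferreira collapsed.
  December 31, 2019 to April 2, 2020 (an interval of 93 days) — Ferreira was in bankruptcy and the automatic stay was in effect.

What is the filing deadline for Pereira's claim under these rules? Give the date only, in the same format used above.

September 5, 2020

The claim accrued on December 4, 2019, the date of the act.
Adding the 6 months base period to December 4, 2019 gives a deadline of June 4, 2020, before any tolling.
The period was tolled for 93 days by the automatic bankruptcy stay (December 31, 2019 to April 2, 2020), pushing the deadline to September 5, 2020.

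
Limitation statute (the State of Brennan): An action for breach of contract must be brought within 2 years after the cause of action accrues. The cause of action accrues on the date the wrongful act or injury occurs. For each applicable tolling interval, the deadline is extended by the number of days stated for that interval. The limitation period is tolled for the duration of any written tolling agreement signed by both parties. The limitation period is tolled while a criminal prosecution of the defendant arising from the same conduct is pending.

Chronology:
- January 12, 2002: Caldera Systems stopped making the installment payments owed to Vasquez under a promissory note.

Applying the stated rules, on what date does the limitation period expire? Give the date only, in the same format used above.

January 12, 2004

The claim accrued on January 12, 2002, when the wrongful act occurred.
Adding the 2 years base period to January 12, 2002 gives a deadline of January 12, 2004, before any tolling.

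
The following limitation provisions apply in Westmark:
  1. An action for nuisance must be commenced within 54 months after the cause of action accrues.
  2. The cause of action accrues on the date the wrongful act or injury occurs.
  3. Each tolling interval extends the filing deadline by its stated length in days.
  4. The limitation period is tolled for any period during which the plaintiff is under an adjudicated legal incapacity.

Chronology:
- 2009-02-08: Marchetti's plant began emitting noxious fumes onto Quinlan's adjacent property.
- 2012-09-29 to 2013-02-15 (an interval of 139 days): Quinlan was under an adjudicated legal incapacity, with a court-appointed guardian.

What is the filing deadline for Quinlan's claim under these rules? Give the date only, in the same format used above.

The limitation period began to run on 2009-02-08.
The untolled deadline — 54 months after 2009-02-08 — is 2013-08-08.
The period was tolled for 139 days by the plaintiff's legal incapacity (2012-09-29 to 2013-02-15), pushing the deadline to 2013-12-25.

2013-12-25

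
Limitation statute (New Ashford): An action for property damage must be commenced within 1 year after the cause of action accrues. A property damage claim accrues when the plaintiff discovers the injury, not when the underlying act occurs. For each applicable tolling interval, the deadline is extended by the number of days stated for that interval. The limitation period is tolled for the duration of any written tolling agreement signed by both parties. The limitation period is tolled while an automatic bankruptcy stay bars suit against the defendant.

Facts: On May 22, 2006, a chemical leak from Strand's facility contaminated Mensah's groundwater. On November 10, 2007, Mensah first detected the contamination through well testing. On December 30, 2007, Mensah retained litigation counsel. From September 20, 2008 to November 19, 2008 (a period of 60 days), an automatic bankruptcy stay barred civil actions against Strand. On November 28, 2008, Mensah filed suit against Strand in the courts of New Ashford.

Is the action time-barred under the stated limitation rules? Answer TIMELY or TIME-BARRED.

The claim did not accrue until Mensah discovered the injury on November 10, 2007; the May 22, 2006 act date does not start the clock under the stated rule.
1 year from November 10, 2007 is November 10, 2008.
The automatic bankruptcy stay from September 20, 2008 to November 19, 2008 tolled the period for 60 days, extending the deadline to January 9, 2009.
The other events in the timeline have no effect on the limitation period under the stated rules.
The November 28, 2008 filing precedes the January 9, 2009 deadline; the claim is timely.

TIMELY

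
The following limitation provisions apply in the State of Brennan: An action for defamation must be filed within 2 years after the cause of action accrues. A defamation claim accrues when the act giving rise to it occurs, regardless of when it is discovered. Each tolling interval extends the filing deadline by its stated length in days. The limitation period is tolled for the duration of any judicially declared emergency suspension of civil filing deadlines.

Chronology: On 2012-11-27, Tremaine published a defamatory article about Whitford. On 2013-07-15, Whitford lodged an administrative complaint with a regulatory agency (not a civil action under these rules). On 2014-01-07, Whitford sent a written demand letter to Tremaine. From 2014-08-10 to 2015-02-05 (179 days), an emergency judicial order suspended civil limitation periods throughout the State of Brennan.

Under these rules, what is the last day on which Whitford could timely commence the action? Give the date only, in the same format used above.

2015-05-25

The claim accrued on 2012-11-27, when the wrongful act occurred.
The untolled deadline — 2 years after 2012-11-27 — is 2014-11-27.
Because the emergency suspension of filing deadlines ran from 2014-08-10 to 2015-02-05, the deadline is extended by 179 days to 2015-05-25.
None of the other events listed affects the running of the period under the stated rules.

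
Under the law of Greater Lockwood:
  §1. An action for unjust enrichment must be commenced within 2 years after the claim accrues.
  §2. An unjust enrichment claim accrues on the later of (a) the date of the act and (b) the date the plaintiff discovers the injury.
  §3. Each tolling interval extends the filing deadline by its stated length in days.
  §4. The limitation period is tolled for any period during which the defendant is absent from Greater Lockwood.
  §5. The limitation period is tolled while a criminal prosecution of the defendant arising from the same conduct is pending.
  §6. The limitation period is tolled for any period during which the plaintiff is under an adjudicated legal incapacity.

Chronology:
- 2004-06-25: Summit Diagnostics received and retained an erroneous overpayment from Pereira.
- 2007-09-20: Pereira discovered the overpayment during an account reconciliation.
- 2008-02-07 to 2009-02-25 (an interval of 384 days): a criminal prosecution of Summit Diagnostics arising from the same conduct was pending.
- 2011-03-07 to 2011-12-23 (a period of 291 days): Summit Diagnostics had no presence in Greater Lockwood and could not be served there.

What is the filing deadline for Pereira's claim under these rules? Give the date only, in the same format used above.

2010-10-09

Because discovery on 2007-09-20 post-dates the 2004-06-25 act, accrual under the later-of rule falls on 2007-09-20.
2 years from 2007-09-20 is 2009-09-20.
Because the pending criminal prosecution ran from 2008-02-07 to 2009-02-25, the deadline is extended by 384 days to 2010-10-09.
The defendant's absence from the jurisdiction starting 2011-03-07 came too late — the period had run on 2010-10-09 — and so does not extend the deadline.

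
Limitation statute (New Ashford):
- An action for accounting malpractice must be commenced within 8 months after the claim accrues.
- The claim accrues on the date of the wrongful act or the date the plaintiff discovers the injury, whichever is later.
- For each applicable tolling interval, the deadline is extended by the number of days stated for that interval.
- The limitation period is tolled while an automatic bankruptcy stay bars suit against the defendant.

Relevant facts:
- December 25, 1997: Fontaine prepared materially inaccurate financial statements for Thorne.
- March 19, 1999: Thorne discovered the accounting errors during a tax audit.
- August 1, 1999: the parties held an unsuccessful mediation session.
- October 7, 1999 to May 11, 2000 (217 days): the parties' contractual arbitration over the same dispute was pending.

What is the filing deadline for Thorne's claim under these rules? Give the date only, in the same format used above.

The claim accrued on March 19, 1999 — the later of the December 25, 1997 act and the March 19, 1999 discovery.
8 months from March 19, 1999 is November 19, 1999.
The pending related arbitration from October 7, 1999 to May 11, 2000 does not toll the period, because no stated rule makes a pending arbitration a tolling event.
The other events in the timeline have no effect on the limitation period under the stated rules.

November 19, 1999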